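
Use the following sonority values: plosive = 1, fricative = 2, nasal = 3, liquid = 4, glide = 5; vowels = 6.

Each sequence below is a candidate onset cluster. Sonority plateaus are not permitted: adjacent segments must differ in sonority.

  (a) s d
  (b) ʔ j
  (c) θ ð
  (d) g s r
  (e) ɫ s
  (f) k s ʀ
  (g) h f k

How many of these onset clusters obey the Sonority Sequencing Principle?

(a) sonority 2-1: ill-formed.
(b) sonority 1-5: well-formed.
(c) sonority 2-2: ill-formed.
(d) sonority 1-2-4: well-formed.
(e) sonority 4-2: ill-formed.
(f) sonority 1-2-4: well-formed.
(g) sonority 2-2-1: ill-formed.

3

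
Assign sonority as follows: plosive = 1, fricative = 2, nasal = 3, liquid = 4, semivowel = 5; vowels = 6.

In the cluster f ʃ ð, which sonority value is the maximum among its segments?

2

/f/ — fricative, sonority 2.
/ʃ/ — fricative, sonority 2.
/ð/ — fricative, sonority 2.
The maximum is 2.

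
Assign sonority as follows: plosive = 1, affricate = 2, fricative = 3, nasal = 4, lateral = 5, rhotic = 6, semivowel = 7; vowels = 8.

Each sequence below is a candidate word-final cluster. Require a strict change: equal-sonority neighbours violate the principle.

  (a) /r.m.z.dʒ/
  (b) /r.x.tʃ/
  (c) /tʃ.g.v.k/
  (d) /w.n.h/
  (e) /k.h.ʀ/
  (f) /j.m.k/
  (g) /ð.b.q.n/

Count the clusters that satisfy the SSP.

4

(a) sonority 6-4-3-2: well-formed.
(b) sonority 6-3-2: well-formed.
(c) sonority 2-1-3-1: ill-formed.
(d) sonority 7-4-3: well-formed.
(e) sonority 1-3-6: ill-formed.
(f) sonority 7-4-1: well-formed.
(g) sonority 3-1-1-4: ill-formed.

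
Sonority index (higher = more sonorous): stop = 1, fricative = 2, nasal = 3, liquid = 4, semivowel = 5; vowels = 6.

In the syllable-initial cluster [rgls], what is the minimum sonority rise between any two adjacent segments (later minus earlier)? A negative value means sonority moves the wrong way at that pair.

/r/ is a liquid (sonority 4).
/g/ is a stop (sonority 1).
/l/ is a liquid (sonority 4).
/s/ is a fricative (sonority 2).
/r/→/g/: change -3.
/g/→/l/: change +3.
/l/→/s/: change -2.
Minimum = -3.

-3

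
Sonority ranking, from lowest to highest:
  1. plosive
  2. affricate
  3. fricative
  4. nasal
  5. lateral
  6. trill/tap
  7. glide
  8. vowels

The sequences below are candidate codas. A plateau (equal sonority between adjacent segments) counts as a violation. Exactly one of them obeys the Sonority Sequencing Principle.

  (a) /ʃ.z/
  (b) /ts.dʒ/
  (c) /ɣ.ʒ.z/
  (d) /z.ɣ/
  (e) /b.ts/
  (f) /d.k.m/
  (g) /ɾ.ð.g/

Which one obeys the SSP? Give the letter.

g

(a) /ʃ.z/: profile 3-3 — violates.
(b) /ts.dʒ/: profile 2-2 — violates.
(c) /ɣ.ʒ.z/: profile 3-3-3 — violates.
(d) /z.ɣ/: profile 3-3 — violates.
(e) /b.ts/: profile 1-2 — violates.
(f) /d.k.m/: profile 1-1-4 — violates.
(g) /ɾ.ð.g/: profile 6-3-1 — obeys.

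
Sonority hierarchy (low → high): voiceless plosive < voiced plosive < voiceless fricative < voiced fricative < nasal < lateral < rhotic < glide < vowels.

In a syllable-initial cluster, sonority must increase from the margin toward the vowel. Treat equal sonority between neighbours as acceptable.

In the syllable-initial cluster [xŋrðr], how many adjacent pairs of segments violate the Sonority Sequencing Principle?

/x/ is a voiceless fricative (sonority 3).
/ŋ/ is a nasal (sonority 5).
/r/ is a rhotic (sonority 7).
/ð/ is a voiced fricative (sonority 4).
/r/ is a rhotic (sonority 7).
/x/→/ŋ/: 3→5 (rises) — ok.
/ŋ/→/r/: 5→7 (rises) — ok.
/r/→/ð/: 7→4 (does not rise) — violation.
/ð/→/r/: 4→7 (rises) — ok.

1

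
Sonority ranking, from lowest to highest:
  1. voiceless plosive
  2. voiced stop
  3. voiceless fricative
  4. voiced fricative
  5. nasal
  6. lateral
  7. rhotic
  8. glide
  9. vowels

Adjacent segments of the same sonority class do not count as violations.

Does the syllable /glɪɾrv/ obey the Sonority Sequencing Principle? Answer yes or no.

yes

Onset: /g/ is a voiced stop (sonority 2), /l/ is a lateral (sonority 6); then the nucleus /ɪ/ (sonority 9).
Onset profile 2-6-9 — rises to the nucleus.
Coda: /ɾ/ is a rhotic (sonority 7), /r/ is a rhotic (sonority 7), /v/ is a voiced fricative (sonority 4).
Coda profile 9-7-7-4 — falls from the nucleus.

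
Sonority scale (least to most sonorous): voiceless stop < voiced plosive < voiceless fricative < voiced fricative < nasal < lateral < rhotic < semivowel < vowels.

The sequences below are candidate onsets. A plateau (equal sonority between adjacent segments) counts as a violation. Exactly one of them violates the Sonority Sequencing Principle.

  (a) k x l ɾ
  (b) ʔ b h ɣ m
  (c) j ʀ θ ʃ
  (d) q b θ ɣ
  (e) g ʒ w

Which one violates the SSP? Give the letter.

(a) sonority 1-3-6-7: well-formed.
(b) sonority 1-2-3-4-5: well-formed.
(c) sonority 8-7-3-3: ill-formed.
(d) sonority 1-2-3-4: well-formed.
(e) sonority 2-4-8: well-formed.

c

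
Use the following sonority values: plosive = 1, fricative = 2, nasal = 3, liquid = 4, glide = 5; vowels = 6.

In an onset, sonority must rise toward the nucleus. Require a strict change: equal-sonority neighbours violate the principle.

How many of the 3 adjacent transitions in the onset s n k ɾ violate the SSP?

/s/: fricative = 2.
/n/: nasal = 3.
/k/: plosive = 1.
/ɾ/: liquid = 4.
/s/→/n/: 2→3 (rises) — ok.
/n/→/k/: 3→1 (does not rise) — violation.
/k/→/ɾ/: 1→4 (rises) — ok.

1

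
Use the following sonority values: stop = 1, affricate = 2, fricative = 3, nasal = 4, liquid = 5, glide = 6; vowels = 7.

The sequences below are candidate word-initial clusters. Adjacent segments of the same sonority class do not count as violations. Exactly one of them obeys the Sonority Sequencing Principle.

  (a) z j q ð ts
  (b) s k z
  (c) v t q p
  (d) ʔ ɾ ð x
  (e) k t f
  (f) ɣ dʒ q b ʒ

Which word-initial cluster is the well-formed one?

e

(a) z j q ð ts: profile 3-6-1-3-2 — violates.
(b) s k z: profile 3-1-3 — violates.
(c) v t q p: profile 3-1-1-1 — violates.
(d) ʔ ɾ ð x: profile 1-5-3-3 — violates.
(e) k t f: profile 1-1-3 — obeys.
(f) ɣ dʒ q b ʒ: profile 3-2-1-1-3 — violates.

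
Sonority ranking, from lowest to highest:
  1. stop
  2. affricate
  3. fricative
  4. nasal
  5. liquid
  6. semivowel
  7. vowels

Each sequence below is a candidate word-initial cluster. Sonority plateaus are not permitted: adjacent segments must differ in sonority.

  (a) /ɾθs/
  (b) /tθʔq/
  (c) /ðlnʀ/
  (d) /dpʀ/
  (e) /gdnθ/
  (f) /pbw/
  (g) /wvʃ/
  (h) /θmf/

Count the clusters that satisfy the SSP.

0

(a) /ɾθs/: profile 5-3-3 — violates.
(b) /tθʔq/: profile 1-3-1-1 — violates.
(c) /ðlnʀ/: profile 3-5-4-5 — violates.
(d) /dpʀ/: profile 1-1-5 — violates.
(e) /gdnθ/: profile 1-1-4-3 — violates.
(f) /pbw/: profile 1-1-6 — violates.
(g) /wvʃ/: profile 6-3-3 — violates.
(h) /θmf/: profile 3-4-3 — violates.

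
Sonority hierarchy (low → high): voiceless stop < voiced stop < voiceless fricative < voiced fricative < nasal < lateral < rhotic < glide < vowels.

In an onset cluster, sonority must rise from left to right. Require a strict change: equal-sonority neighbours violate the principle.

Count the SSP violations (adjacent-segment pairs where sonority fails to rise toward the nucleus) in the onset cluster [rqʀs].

2

/r/ is a rhotic (sonority 7).
/q/ is a voiceless stop (sonority 1).
/ʀ/ is a rhotic (sonority 7).
/s/ is a voiceless fricative (sonority 3).
/r/→/q/: 7→1 (does not rise) — violation.
/q/→/ʀ/: 1→7 (rises) — ok.
/ʀ/→/s/: 7→3 (does not rise) — violation.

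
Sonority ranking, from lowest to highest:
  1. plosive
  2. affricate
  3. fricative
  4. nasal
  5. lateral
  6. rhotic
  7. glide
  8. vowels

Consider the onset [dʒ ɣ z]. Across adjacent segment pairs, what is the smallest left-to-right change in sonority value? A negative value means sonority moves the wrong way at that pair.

/dʒ/: affricate = 2.
/ɣ/: fricative = 3.
/z/: fricative = 3.
/dʒ/→/ɣ/: change +1.
/ɣ/→/z/: change +0.
Minimum = 0.

0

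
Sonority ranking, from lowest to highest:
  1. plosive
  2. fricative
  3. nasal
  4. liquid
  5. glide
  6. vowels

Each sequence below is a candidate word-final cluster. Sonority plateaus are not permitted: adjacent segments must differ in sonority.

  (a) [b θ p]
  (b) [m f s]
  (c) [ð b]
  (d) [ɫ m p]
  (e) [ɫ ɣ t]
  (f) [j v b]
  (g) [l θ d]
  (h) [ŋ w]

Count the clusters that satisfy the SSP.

(a) 1-2-1 → violates
(b) 3-2-2 → violates
(c) 2-1 → obeys
(d) 4-3-1 → obeys
(e) 4-2-1 → obeys
(f) 5-2-1 → obeys
(g) 4-2-1 → obeys
(h) 3-5 → violates

5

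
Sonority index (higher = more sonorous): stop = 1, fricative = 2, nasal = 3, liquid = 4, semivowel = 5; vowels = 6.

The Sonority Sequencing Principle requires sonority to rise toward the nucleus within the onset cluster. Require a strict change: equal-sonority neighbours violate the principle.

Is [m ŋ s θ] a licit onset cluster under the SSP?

no

/m/: nasal = 3.
/ŋ/: nasal = 3.
/s/: fricative = 2.
/θ/: fricative = 2.
The profile is 3-3-2-2. Between /m/ (3) and /ŋ/ (3) sonority does not rise, so the cluster violates the SSP.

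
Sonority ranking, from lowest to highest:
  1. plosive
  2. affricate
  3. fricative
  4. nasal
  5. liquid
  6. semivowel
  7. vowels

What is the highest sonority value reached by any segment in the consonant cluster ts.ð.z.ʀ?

/ts/: affricate = 2.
/ð/: fricative = 3.
/z/: fricative = 3.
/ʀ/: liquid = 5.
The maximum is 5.

5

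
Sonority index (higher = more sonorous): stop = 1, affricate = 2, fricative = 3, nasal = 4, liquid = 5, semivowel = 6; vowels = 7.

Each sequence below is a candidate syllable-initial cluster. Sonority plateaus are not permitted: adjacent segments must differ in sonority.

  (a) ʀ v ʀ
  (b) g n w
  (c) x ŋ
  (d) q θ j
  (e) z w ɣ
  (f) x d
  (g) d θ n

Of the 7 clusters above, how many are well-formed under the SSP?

(a) sonority 5-3-5: ill-formed.
(b) sonority 1-4-6: well-formed.
(c) sonority 3-4: well-formed.
(d) sonority 1-3-6: well-formed.
(e) sonority 3-6-3: ill-formed.
(f) sonority 3-1: ill-formed.
(g) sonority 1-3-4: well-formed.

4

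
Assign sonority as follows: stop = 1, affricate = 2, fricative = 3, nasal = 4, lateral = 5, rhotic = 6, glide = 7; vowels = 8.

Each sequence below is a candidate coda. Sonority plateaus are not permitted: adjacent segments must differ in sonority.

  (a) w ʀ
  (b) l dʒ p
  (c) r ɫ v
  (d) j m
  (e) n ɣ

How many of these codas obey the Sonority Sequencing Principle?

(a) w ʀ: profile 7-6 — obeys.
(b) l dʒ p: profile 5-2-1 — obeys.
(c) r ɫ v: profile 6-5-3 — obeys.
(d) j m: profile 7-4 — obeys.
(e) n ɣ: profile 4-3 — obeys.

5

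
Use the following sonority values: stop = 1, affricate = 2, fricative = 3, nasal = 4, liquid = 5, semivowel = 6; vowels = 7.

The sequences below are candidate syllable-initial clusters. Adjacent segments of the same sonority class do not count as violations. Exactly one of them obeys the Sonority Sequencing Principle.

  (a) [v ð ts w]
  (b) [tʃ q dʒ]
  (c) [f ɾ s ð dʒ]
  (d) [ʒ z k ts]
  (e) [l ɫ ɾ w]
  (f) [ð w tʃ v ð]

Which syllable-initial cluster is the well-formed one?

(a) [v ð ts w]: profile 3-3-2-6 — violates.
(b) [tʃ q dʒ]: profile 2-1-2 — violates.
(c) [f ɾ s ð dʒ]: profile 3-5-3-3-2 — violates.
(d) [ʒ z k ts]: profile 3-3-1-2 — violates.
(e) [l ɫ ɾ w]: profile 5-5-5-6 — obeys.
(f) [ð w tʃ v ð]: profile 3-6-2-3-3 — violates.

e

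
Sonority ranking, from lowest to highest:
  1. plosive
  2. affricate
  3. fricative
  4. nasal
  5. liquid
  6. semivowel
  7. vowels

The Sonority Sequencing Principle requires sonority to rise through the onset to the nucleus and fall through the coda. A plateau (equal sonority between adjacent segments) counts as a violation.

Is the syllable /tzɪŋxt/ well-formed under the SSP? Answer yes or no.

yes

Onset: /t/ is a plosive (sonority 1), /z/ is a fricative (sonority 3); then the nucleus /ɪ/ (sonority 7).
Onset profile 1-3-7 — rises to the nucleus.
Coda: /ŋ/ is a nasal (sonority 4), /x/ is a fricative (sonority 3), /t/ is a plosive (sonority 1).
Coda profile 7-4-3-1 — falls from the nucleus.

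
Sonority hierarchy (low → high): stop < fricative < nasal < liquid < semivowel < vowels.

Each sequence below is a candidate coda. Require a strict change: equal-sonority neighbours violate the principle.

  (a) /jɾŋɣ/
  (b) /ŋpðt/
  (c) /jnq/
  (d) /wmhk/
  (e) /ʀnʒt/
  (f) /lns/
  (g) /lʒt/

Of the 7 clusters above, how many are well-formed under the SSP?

6

(a) /jɾŋɣ/: profile 5-4-3-2 — obeys.
(b) /ŋpðt/: profile 3-1-2-1 — violates.
(c) /jnq/: profile 5-3-1 — obeys.
(d) /wmhk/: profile 5-3-2-1 — obeys.
(e) /ʀnʒt/: profile 4-3-2-1 — obeys.
(f) /lns/: profile 4-3-2 — obeys.
(g) /lʒt/: profile 4-2-1 — obeys.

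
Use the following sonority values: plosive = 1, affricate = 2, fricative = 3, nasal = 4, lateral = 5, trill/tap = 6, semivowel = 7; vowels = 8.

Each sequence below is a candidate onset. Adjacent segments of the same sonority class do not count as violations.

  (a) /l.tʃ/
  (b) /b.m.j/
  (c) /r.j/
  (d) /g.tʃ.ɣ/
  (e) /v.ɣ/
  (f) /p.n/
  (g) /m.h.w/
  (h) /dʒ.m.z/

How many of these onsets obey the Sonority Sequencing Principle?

(a) 5-2 → violates
(b) 1-4-7 → obeys
(c) 6-7 → obeys
(d) 1-2-3 → obeys
(e) 3-3 → obeys
(f) 1-4 → obeys
(g) 4-3-7 → violates
(h) 2-4-3 → violates

5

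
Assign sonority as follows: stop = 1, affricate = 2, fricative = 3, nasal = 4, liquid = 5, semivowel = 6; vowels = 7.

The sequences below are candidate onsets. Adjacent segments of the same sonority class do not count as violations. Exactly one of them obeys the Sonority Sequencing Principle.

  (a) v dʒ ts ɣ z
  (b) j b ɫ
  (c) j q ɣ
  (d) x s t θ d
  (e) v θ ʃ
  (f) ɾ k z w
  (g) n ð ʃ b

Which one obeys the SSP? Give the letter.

e

(a) sonority 3-2-2-3-3: ill-formed.
(b) sonority 6-1-5: ill-formed.
(c) sonority 6-1-3: ill-formed.
(d) sonority 3-3-1-3-1: ill-formed.
(e) sonority 3-3-3: well-formed.
(f) sonority 5-1-3-6: ill-formed.
(g) sonority 4-3-3-1: ill-formed.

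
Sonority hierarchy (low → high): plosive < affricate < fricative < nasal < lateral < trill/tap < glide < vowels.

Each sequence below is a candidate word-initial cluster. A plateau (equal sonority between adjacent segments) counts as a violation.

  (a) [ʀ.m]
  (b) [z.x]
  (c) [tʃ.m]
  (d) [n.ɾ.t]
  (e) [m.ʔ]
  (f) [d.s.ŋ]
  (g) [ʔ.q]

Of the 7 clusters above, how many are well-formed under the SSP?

2

(a) [ʀ.m]: profile 6-4 — violates.
(b) [z.x]: profile 3-3 — violates.
(c) [tʃ.m]: profile 2-4 — obeys.
(d) [n.ɾ.t]: profile 4-6-1 — violates.
(e) [m.ʔ]: profile 4-1 — violates.
(f) [d.s.ŋ]: profile 1-3-4 — obeys.
(g) [ʔ.q]: profile 1-1 — violates.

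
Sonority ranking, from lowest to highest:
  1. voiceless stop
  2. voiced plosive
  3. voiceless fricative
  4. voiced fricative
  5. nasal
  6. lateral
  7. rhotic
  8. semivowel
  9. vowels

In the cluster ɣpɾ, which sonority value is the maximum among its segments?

/ɣ/: voiced fricative = 4.
/p/: voiceless stop = 1.
/ɾ/: rhotic = 7.
The maximum is 7.

7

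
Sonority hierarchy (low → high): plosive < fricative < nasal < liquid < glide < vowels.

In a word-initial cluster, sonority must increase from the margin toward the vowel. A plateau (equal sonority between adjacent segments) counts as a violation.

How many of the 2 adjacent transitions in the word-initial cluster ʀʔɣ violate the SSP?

/ʀ/: liquid = 4.
/ʔ/: plosive = 1.
/ɣ/: fricative = 2.
/ʀ/→/ʔ/: 4→1 (does not rise) — violation.
/ʔ/→/ɣ/: 1→2 (rises) — ok.

1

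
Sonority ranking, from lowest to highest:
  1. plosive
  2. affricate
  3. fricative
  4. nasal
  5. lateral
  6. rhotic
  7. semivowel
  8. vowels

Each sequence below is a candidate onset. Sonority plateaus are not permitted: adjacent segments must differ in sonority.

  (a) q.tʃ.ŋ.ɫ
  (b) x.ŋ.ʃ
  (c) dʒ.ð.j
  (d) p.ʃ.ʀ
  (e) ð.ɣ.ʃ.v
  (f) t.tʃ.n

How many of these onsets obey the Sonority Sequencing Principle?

4

(a) q.tʃ.ŋ.ɫ: profile 1-2-4-5 — obeys.
(b) x.ŋ.ʃ: profile 3-4-3 — violates.
(c) dʒ.ð.j: profile 2-3-7 — obeys.
(d) p.ʃ.ʀ: profile 1-3-6 — obeys.
(e) ð.ɣ.ʃ.v: profile 3-3-3-3 — violates.
(f) t.tʃ.n: profile 1-2-4 — obeys.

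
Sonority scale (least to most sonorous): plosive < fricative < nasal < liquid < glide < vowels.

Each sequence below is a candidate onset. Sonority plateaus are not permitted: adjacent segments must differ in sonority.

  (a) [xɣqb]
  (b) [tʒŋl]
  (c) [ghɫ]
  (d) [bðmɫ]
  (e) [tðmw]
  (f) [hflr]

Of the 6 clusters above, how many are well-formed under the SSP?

4

(a) sonority 2-2-1-1: ill-formed.
(b) sonority 1-2-3-4: well-formed.
(c) sonority 1-2-4: well-formed.
(d) sonority 1-2-3-4: well-formed.
(e) sonority 1-2-3-5: well-formed.
(f) sonority 2-2-4-4: ill-formed.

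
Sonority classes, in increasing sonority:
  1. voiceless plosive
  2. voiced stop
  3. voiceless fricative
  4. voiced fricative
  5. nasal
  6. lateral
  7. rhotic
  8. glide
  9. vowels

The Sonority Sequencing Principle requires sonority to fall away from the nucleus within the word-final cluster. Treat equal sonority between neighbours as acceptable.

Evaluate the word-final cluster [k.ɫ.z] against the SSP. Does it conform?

no

/k/ — voiceless plosive, sonority 1.
/ɫ/ — lateral, sonority 6.
/z/ — voiced fricative, sonority 4.
The profile is 1-6-4. Between /k/ (1) and /ɫ/ (6) sonority does not fall, so the cluster violates the SSP.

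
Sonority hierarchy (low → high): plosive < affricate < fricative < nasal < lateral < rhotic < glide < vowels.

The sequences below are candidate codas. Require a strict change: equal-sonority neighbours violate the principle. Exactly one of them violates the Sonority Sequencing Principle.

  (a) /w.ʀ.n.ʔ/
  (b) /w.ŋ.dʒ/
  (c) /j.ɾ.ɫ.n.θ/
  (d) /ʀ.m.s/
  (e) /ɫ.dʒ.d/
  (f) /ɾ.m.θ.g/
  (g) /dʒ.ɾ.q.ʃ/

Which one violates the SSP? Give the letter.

(a) sonority 7-6-4-1: well-formed.
(b) sonority 7-4-2: well-formed.
(c) sonority 7-6-5-4-3: well-formed.
(d) sonority 6-4-3: well-formed.
(e) sonority 5-2-1: well-formed.
(f) sonority 6-4-3-1: well-formed.
(g) sonority 2-6-1-3: ill-formed.

g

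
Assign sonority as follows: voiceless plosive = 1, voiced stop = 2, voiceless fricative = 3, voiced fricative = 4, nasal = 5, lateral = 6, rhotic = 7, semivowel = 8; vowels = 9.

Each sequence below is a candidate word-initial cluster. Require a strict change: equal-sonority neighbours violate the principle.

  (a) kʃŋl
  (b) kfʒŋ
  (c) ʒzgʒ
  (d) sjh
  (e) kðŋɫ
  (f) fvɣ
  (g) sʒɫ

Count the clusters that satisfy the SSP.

4

(a) kʃŋl: profile 1-3-5-6 — obeys.
(b) kfʒŋ: profile 1-3-4-5 — obeys.
(c) ʒzgʒ: profile 4-4-2-4 — violates.
(d) sjh: profile 3-8-3 — violates.
(e) kðŋɫ: profile 1-4-5-6 — obeys.
(f) fvɣ: profile 3-4-4 — violates.
(g) sʒɫ: profile 3-4-6 — obeys.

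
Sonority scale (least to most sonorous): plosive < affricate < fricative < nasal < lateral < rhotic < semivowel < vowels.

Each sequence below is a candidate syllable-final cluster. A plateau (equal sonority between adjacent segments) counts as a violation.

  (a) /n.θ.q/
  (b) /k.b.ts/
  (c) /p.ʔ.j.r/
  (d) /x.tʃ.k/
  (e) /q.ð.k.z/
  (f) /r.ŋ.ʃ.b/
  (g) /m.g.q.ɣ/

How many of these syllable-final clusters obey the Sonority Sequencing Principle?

3

(a) sonority 4-3-1: well-formed.
(b) sonority 1-1-2: ill-formed.
(c) sonority 1-1-7-6: ill-formed.
(d) sonority 3-2-1: well-formed.
(e) sonority 1-3-1-3: ill-formed.
(f) sonority 6-4-3-1: well-formed.
(g) sonority 4-1-1-3: ill-formed.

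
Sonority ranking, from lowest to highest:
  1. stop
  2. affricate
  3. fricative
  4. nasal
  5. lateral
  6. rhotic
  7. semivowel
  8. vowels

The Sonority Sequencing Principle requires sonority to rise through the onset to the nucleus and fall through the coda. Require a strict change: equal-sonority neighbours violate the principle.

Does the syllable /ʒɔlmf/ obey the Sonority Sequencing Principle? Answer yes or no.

Onset: /ʒ/ is a fricative (sonority 3); then the nucleus /ɔ/ (sonority 8).
Onset profile 3-8 — rises to the nucleus.
Coda: /l/ is a lateral (sonority 5), /m/ is a nasal (sonority 4), /f/ is a fricative (sonority 3).
Coda profile 8-5-4-3 — falls from the nucleus.

yes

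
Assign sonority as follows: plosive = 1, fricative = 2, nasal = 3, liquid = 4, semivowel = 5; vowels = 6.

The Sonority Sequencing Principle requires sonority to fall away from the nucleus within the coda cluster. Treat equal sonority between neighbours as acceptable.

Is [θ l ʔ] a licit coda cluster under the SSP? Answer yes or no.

/θ/ — fricative, sonority 2.
/l/ — liquid, sonority 4.
/ʔ/ — plosive, sonority 1.
The profile is 2-4-1. Between /θ/ (2) and /l/ (4) sonority does not fall, so the cluster violates the SSP.

no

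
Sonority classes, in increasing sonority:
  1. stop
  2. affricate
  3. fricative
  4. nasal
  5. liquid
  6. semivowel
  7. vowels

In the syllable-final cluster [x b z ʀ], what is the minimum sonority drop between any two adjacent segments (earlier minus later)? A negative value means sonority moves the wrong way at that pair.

/x/ — fricative, sonority 3.
/b/ — stop, sonority 1.
/z/ — fricative, sonority 3.
/ʀ/ — liquid, sonority 5.
/x/→/b/: change +2.
/b/→/z/: change -2.
/z/→/ʀ/: change -2.
Minimum = -2.

-2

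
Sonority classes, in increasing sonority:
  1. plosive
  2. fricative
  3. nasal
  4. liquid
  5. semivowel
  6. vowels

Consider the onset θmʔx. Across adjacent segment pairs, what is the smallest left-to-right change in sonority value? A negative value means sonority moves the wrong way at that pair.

-2

/θ/ is a fricative (sonority 2).
/m/ is a nasal (sonority 3).
/ʔ/ is a plosive (sonority 1).
/x/ is a fricative (sonority 2).
/θ/→/m/: change +1.
/m/→/ʔ/: change -2.
/ʔ/→/x/: change +1.
Minimum = -2.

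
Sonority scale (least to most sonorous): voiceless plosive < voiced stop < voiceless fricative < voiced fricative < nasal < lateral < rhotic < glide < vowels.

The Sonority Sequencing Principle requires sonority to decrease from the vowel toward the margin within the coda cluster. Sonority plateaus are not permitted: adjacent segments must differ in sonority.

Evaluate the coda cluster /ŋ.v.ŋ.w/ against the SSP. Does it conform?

no

/ŋ/ is a nasal (sonority 5).
/v/ is a voiced fricative (sonority 4).
/ŋ/ is a nasal (sonority 5).
/w/ is a glide (sonority 8).
The profile is 5-4-5-8. Between /v/ (4) and /ŋ/ (5) sonority does not fall, so the cluster violates the SSP.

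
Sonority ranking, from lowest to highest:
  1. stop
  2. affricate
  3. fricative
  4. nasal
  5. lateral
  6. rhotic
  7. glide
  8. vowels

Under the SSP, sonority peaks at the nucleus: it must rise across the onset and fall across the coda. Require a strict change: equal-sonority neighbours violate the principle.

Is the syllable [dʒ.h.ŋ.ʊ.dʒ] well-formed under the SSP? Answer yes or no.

Onset: /dʒ/ is an affricate (sonority 2), /h/ is a fricative (sonority 3), /ŋ/ is a nasal (sonority 4); then the nucleus /ʊ/ (sonority 8).
Onset profile 2-3-4-8 — rises to the nucleus.
Coda: /dʒ/ is an affricate (sonority 2).
Coda profile 8-2 — falls from the nucleus.

yes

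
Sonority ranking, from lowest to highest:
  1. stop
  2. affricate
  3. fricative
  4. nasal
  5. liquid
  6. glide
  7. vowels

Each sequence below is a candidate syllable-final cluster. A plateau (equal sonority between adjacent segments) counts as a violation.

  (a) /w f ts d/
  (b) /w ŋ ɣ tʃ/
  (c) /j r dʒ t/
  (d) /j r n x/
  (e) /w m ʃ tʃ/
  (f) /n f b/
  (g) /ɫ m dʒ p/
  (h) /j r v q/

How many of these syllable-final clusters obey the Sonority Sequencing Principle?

(a) sonority 6-3-2-1: well-formed.
(b) sonority 6-4-3-2: well-formed.
(c) sonority 6-5-2-1: well-formed.
(d) sonority 6-5-4-3: well-formed.
(e) sonority 6-4-3-2: well-formed.
(f) sonority 4-3-1: well-formed.
(g) sonority 5-4-2-1: well-formed.
(h) sonority 6-5-3-1: well-formed.

8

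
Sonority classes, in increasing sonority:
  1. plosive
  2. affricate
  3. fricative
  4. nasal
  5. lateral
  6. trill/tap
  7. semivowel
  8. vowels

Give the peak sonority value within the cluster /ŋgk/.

/ŋ/ — nasal, sonority 4.
/g/ — plosive, sonority 1.
/k/ — plosive, sonority 1.
The maximum is 4.

4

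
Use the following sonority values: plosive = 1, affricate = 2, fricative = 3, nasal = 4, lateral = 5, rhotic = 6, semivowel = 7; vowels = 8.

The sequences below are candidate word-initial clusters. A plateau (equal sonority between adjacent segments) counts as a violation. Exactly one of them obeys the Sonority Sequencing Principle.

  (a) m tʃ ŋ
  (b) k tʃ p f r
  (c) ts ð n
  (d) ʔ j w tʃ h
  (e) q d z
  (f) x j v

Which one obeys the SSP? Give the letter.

c

(a) sonority 4-2-4: ill-formed.
(b) sonority 1-2-1-3-6: ill-formed.
(c) sonority 2-3-4: well-formed.
(d) sonority 1-7-7-2-3: ill-formed.
(e) sonority 1-1-3: ill-formed.
(f) sonority 3-7-3: ill-formed.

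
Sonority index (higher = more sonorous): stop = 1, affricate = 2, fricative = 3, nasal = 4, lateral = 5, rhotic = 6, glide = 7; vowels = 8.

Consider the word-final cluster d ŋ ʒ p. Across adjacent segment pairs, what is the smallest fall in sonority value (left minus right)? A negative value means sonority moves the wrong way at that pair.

-3

/d/: stop = 1.
/ŋ/: nasal = 4.
/ʒ/: fricative = 3.
/p/: stop = 1.
/d/→/ŋ/: change -3.
/ŋ/→/ʒ/: change +1.
/ʒ/→/p/: change +2.
Minimum = -3.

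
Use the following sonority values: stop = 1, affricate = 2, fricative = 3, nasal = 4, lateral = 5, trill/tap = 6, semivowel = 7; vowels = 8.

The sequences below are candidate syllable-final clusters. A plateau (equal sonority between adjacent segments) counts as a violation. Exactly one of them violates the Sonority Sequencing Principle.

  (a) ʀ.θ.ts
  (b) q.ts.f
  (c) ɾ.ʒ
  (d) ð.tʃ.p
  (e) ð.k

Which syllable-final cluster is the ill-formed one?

(a) ʀ.θ.ts: profile 6-3-2 — obeys.
(b) q.ts.f: profile 1-2-3 — violates.
(c) ɾ.ʒ: profile 6-3 — obeys.
(d) ð.tʃ.p: profile 3-2-1 — obeys.
(e) ð.k: profile 3-1 — obeys.

b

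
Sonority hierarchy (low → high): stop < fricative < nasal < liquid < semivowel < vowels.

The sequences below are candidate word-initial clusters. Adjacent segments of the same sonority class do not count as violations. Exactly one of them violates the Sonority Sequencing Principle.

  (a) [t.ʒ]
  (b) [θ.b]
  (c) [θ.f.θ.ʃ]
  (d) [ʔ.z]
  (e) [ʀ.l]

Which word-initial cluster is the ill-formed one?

b

(a) sonority 1-2: well-formed.
(b) sonority 2-1: ill-formed.
(c) sonority 2-2-2-2: well-formed.
(d) sonority 1-2: well-formed.
(e) sonority 4-4: well-formed.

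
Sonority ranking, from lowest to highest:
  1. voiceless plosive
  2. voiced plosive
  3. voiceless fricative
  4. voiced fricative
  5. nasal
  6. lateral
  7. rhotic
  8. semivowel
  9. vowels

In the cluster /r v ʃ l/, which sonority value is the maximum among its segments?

/r/ — rhotic, sonority 7.
/v/ — voiced fricative, sonority 4.
/ʃ/ — voiceless fricative, sonority 3.
/l/ — lateral, sonority 6.
The maximum is 7.

7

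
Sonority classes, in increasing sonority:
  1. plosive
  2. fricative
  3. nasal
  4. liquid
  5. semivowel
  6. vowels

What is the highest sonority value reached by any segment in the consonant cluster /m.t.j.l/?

/m/ is a nasal (sonority 3).
/t/ is a plosive (sonority 1).
/j/ is a semivowel (sonority 5).
/l/ is a liquid (sonority 4).
The maximum is 5.

5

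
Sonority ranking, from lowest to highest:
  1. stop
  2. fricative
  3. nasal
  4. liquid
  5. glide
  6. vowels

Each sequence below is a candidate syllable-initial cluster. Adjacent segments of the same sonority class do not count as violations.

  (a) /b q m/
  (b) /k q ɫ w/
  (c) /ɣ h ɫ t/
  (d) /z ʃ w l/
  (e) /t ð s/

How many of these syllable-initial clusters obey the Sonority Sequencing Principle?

(a) 1-1-3 → obeys
(b) 1-1-4-5 → obeys
(c) 2-2-4-1 → violates
(d) 2-2-5-4 → violates
(e) 1-2-2 → obeys

3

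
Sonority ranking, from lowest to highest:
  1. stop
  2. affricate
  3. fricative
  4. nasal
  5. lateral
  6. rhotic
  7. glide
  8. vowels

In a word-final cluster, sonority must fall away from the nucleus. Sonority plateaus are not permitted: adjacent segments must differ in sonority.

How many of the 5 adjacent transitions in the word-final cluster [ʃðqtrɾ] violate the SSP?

4

/ʃ/ is a fricative (sonority 3).
/ð/ is a fricative (sonority 3).
/q/ is a stop (sonority 1).
/t/ is a stop (sonority 1).
/r/ is a rhotic (sonority 6).
/ɾ/ is a rhotic (sonority 6).
/ʃ/→/ð/: 3→3 (plateau) — violation.
/ð/→/q/: 3→1 (falls) — ok.
/q/→/t/: 1→1 (plateau) — violation.
/t/→/r/: 1→6 (does not fall) — violation.
/r/→/ɾ/: 6→6 (plateau) — violation.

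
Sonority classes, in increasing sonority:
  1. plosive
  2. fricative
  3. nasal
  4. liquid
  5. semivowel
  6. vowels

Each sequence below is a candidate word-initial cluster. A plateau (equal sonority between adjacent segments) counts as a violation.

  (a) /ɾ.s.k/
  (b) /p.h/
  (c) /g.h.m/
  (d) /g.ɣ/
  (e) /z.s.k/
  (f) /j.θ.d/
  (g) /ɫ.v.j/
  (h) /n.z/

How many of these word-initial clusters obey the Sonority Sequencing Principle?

3

(a) sonority 4-2-1: ill-formed.
(b) sonority 1-2: well-formed.
(c) sonority 1-2-3: well-formed.
(d) sonority 1-2: well-formed.
(e) sonority 2-2-1: ill-formed.
(f) sonority 5-2-1: ill-formed.
(g) sonority 4-2-5: ill-formed.
(h) sonority 3-2: ill-formed.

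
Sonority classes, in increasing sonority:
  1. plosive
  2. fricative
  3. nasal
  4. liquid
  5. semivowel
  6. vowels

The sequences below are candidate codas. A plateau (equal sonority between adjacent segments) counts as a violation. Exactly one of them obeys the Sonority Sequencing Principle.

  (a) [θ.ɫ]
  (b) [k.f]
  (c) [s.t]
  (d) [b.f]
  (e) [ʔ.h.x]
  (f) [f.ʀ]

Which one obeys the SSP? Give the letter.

(a) [θ.ɫ]: profile 2-4 — violates.
(b) [k.f]: profile 1-2 — violates.
(c) [s.t]: profile 2-1 — obeys.
(d) [b.f]: profile 1-2 — violates.
(e) [ʔ.h.x]: profile 1-2-2 — violates.
(f) [f.ʀ]: profile 2-4 — violates.

c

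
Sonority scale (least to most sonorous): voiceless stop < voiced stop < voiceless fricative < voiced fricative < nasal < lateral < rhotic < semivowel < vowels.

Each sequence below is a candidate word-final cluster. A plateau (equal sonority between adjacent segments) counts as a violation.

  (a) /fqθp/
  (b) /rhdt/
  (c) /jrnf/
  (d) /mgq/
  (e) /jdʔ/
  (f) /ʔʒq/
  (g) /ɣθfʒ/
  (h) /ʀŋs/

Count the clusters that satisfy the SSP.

(a) /fqθp/: profile 3-1-3-1 — violates.
(b) /rhdt/: profile 7-3-2-1 — obeys.
(c) /jrnf/: profile 8-7-5-3 — obeys.
(d) /mgq/: profile 5-2-1 — obeys.
(e) /jdʔ/: profile 8-2-1 — obeys.
(f) /ʔʒq/: profile 1-4-1 — violates.
(g) /ɣθfʒ/: profile 4-3-3-4 — violates.
(h) /ʀŋs/: profile 7-5-3 — obeys.

5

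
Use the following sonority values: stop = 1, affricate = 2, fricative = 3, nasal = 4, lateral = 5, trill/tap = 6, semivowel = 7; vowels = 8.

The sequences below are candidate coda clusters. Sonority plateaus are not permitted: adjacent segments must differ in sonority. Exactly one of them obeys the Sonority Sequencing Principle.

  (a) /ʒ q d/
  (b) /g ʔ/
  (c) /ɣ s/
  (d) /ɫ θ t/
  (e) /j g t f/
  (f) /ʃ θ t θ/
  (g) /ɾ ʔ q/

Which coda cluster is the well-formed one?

(a) 3-1-1 → violates
(b) 1-1 → violates
(c) 3-3 → violates
(d) 5-3-1 → obeys
(e) 7-1-1-3 → violates
(f) 3-3-1-3 → violates
(g) 6-1-1 → violates

d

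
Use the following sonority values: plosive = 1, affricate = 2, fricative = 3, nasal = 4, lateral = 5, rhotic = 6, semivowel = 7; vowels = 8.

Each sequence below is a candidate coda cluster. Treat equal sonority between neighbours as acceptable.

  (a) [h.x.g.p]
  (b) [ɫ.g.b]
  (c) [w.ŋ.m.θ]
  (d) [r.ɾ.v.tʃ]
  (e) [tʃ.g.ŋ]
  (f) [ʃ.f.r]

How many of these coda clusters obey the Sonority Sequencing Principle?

4

(a) sonority 3-3-1-1: well-formed.
(b) sonority 5-1-1: well-formed.
(c) sonority 7-4-4-3: well-formed.
(d) sonority 6-6-3-2: well-formed.
(e) sonority 2-1-4: ill-formed.
(f) sonority 3-3-6: ill-formed.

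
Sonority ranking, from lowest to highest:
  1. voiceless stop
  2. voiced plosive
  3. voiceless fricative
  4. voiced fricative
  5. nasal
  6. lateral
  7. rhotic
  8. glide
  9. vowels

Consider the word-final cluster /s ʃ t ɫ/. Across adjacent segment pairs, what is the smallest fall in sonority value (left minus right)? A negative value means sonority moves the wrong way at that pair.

/s/ is a voiceless fricative (sonority 3).
/ʃ/ is a voiceless fricative (sonority 3).
/t/ is a voiceless stop (sonority 1).
/ɫ/ is a lateral (sonority 6).
/s/→/ʃ/: change +0.
/ʃ/→/t/: change +2.
/t/→/ɫ/: change -5.
Minimum = -5.

-5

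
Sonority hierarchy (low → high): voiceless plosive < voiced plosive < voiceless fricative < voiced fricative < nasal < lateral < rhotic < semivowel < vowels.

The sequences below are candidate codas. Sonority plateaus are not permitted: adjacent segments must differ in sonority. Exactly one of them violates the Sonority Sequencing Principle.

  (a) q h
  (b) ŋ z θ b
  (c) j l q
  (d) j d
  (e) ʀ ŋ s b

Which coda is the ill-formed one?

a

(a) 1-3 → violates
(b) 5-4-3-2 → obeys
(c) 8-6-1 → obeys
(d) 8-2 → obeys
(e) 7-5-3-2 → obeys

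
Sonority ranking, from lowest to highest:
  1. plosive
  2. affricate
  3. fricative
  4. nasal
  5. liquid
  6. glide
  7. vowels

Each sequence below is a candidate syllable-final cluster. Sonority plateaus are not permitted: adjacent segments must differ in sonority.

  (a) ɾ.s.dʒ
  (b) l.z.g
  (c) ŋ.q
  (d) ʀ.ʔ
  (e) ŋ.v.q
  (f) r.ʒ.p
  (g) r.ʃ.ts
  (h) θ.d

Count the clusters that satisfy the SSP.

(a) 5-3-2 → obeys
(b) 5-3-1 → obeys
(c) 4-1 → obeys
(d) 5-1 → obeys
(e) 4-3-1 → obeys
(f) 5-3-1 → obeys
(g) 5-3-2 → obeys
(h) 3-1 → obeys

8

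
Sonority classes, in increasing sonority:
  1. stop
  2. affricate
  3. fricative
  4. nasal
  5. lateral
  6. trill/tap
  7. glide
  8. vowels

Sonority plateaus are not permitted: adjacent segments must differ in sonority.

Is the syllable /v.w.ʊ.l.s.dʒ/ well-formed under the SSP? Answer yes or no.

yes

Onset: /v/ is a fricative (sonority 3), /w/ is a glide (sonority 7); then the nucleus /ʊ/ (sonority 8).
Onset profile 3-7-8 — rises to the nucleus.
Coda: /l/ is a lateral (sonority 5), /s/ is a fricative (sonority 3), /dʒ/ is an affricate (sonority 2).
Coda profile 8-5-3-2 — falls from the nucleus.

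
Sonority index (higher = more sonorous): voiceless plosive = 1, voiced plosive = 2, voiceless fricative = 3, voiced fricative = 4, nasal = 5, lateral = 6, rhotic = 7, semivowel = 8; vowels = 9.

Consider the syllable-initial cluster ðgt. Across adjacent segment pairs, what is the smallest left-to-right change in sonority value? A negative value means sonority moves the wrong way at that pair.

-2

/ð/ — voiced fricative, sonority 4.
/g/ — voiced plosive, sonority 2.
/t/ — voiceless plosive, sonority 1.
/ð/→/g/: change -2.
/g/→/t/: change -1.
Minimum = -2.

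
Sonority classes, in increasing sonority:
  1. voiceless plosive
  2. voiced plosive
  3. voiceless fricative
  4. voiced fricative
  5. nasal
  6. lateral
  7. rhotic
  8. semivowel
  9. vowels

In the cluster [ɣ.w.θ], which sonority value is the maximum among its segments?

/ɣ/ — voiced fricative, sonority 4.
/w/ — semivowel, sonority 8.
/θ/ — voiceless fricative, sonority 3.
The maximum is 8.

8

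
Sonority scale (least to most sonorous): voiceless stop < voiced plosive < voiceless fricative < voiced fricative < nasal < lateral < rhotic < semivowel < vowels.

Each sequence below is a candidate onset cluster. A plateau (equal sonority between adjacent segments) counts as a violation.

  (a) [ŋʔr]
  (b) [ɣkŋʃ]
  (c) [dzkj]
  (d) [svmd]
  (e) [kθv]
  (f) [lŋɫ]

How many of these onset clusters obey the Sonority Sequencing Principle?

(a) 5-1-7 → violates
(b) 4-1-5-3 → violates
(c) 2-4-1-8 → violates
(d) 3-4-5-2 → violates
(e) 1-3-4 → obeys
(f) 6-5-6 → violates

1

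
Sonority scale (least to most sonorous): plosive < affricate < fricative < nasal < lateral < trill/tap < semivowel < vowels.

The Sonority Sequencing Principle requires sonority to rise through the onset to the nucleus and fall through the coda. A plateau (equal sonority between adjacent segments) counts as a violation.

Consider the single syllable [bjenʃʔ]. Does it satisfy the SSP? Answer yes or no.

Onset: /b/ is a plosive (sonority 1), /j/ is a semivowel (sonority 7); then the nucleus /e/ (sonority 8).
Onset profile 1-7-8 — rises to the nucleus.
Coda: /n/ is a nasal (sonority 4), /ʃ/ is a fricative (sonority 3), /ʔ/ is a plosive (sonority 1).
Coda profile 8-4-3-1 — falls from the nucleus.

yes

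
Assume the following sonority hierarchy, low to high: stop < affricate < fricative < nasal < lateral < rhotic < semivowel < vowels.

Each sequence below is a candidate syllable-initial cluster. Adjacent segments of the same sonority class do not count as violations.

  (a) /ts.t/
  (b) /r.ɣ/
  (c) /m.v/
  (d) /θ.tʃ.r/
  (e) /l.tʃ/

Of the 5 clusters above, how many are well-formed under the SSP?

0

(a) sonority 2-1: ill-formed.
(b) sonority 6-3: ill-formed.
(c) sonority 4-3: ill-formed.
(d) sonority 3-2-6: ill-formed.
(e) sonority 5-2: ill-formed.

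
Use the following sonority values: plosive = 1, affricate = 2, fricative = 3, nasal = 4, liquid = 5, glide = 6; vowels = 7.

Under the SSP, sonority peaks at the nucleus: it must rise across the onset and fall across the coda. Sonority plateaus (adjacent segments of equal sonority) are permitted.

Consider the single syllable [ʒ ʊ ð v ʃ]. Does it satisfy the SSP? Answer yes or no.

yes

Onset: /ʒ/ is a fricative (sonority 3); then the nucleus /ʊ/ (sonority 7).
Onset profile 3-7 — rises to the nucleus.
Coda: /ð/ is a fricative (sonority 3), /v/ is a fricative (sonority 3), /ʃ/ is a fricative (sonority 3).
Coda profile 7-3-3-3 — falls from the nucleus.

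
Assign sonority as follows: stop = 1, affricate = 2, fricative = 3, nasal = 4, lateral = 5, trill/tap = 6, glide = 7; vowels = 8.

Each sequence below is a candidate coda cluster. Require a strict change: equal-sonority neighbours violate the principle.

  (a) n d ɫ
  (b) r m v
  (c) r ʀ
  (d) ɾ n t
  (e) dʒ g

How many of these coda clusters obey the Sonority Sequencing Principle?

(a) n d ɫ: profile 4-1-5 — violates.
(b) r m v: profile 6-4-3 — obeys.
(c) r ʀ: profile 6-6 — violates.
(d) ɾ n t: profile 6-4-1 — obeys.
(e) dʒ g: profile 2-1 — obeys.

3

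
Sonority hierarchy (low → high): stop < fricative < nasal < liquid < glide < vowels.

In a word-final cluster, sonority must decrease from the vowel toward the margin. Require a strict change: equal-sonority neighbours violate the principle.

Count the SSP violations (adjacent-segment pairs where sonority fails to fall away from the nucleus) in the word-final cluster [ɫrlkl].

3

/ɫ/ is a liquid (sonority 4).
/r/ is a liquid (sonority 4).
/l/ is a liquid (sonority 4).
/k/ is a stop (sonority 1).
/l/ is a liquid (sonority 4).
/ɫ/→/r/: 4→4 (plateau) — violation.
/r/→/l/: 4→4 (plateau) — violation.
/l/→/k/: 4→1 (falls) — ok.
/k/→/l/: 1→4 (does not fall) — violation.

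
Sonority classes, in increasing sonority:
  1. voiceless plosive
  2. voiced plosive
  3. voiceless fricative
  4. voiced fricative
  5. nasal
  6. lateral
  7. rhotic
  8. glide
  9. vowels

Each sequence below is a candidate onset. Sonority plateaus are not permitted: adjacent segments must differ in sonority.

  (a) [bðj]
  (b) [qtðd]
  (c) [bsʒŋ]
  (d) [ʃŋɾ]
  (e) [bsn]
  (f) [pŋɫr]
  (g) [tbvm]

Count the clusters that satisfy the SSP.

(a) [bðj]: profile 2-4-8 — obeys.
(b) [qtðd]: profile 1-1-4-2 — violates.
(c) [bsʒŋ]: profile 2-3-4-5 — obeys.
(d) [ʃŋɾ]: profile 3-5-7 — obeys.
(e) [bsn]: profile 2-3-5 — obeys.
(f) [pŋɫr]: profile 1-5-6-7 — obeys.
(g) [tbvm]: profile 1-2-4-5 — obeys.

6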